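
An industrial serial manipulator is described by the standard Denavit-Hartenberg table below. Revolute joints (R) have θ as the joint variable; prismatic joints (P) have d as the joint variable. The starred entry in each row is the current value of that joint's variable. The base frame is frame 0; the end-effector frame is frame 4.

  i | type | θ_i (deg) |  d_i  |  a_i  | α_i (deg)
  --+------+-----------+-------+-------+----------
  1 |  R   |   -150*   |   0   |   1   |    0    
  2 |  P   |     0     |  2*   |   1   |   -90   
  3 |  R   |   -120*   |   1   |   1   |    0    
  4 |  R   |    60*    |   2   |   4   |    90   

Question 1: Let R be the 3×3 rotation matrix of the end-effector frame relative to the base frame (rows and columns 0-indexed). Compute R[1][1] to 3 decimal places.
-0.866

End-effector y-axis (col 1 of R) = (0.5000,-0.8660,0.0000)
R[1][1] = -0.8660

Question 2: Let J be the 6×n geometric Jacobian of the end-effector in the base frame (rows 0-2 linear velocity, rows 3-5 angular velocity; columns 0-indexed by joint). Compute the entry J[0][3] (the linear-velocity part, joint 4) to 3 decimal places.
-3.000

axis z_3 = (0.5000,-0.8660,0.0000); lever o_n−o_3 = (-0.7321,-2.7321,3.4641)
cross product → J_v[:, 3] = (-3.0000,-1.7321,-2.0000)
J_ω[:, 3] = z_3
entry J[0][3] = -3.0000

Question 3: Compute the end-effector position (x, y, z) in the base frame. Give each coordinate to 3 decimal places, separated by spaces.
-1.531 -4.348 6.330

after link 1: o_1 = (-0.8660, -0.5000, 0.0000)
after link 2: o_2 = (-1.7321, -1.0000, 2.0000)
after link 3: o_3 = (-0.7990, -1.6160, 2.8660)
after link 4: o_4 = (-1.5311, -4.3481, 6.3301)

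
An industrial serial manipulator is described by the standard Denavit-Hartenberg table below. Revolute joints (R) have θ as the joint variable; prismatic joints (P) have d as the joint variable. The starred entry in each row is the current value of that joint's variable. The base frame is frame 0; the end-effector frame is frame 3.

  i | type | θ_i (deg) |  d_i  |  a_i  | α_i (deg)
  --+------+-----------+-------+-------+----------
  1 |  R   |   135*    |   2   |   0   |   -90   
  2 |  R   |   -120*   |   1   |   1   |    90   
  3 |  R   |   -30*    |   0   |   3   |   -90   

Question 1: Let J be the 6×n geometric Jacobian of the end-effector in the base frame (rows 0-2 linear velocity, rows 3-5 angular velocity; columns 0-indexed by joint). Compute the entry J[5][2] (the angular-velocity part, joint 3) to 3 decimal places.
axis z_2 = (0.6124,-0.6124,-0.5000); lever o_n−o_2 = (1.9792,0.1421,2.2500)
cross product → J_v[:, 2] = (-1.3068,-2.3674,1.2990)
J_ω[:, 2] = z_2
entry J[5][2] = -0.5000

-0.500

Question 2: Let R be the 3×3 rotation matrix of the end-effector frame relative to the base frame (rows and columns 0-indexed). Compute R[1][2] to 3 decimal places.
-0.789

End-effector z-axis (col 2 of R) = (-0.4356,-0.7891,0.4330)
R[1][2] = -0.7891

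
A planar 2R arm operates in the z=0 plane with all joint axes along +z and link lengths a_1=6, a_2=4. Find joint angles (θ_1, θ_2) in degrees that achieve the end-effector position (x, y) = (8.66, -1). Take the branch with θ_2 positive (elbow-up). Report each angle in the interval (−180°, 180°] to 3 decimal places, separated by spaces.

cos θ_2 = (75.9956−6²−4²)/(2·6·4) = 0.4999; θ_2 = 60.0061° (elbow-up)
β = atan2(-1.0000,8.6600) = -6.5870°; ψ = atan2(3.4643,7.9996) = 23.4155°
θ_1 = β − ψ = -30.0024°

-30.002 60.006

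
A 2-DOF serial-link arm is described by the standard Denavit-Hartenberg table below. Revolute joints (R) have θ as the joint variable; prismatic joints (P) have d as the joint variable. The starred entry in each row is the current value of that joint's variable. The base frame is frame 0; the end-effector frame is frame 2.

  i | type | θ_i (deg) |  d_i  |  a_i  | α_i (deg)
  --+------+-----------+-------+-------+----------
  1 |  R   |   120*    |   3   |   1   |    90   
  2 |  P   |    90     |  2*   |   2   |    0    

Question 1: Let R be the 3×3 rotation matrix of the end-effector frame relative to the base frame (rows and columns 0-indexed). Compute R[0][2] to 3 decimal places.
End-effector z-axis (col 2 of R) = (0.8660,0.5000,0.0000)
R[0][2] = 0.8660

0.866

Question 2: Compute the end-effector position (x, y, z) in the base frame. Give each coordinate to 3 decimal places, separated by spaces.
after link 1: o_1 = (-0.5000, 0.8660, 3.0000)
after link 2: o_2 = (1.2321, 1.8660, 5.0000)

1.232 1.866 5.000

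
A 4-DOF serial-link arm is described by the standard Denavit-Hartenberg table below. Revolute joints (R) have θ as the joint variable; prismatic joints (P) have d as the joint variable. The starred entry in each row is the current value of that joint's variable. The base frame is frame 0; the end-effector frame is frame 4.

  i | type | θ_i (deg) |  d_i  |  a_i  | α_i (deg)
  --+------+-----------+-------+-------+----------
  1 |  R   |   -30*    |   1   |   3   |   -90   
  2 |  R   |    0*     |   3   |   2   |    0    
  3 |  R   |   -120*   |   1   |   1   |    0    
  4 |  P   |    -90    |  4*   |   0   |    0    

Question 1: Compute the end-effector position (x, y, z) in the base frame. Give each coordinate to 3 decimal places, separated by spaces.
after link 1: o_1 = (2.5981, -1.5000, 1.0000)
after link 2: o_2 = (5.8301, 0.0981, 1.0000)
after link 3: o_3 = (5.8971, 1.2141, 1.8660)
after link 4: o_4 = (7.8971, 4.6782, 1.8660)

7.897 4.678 1.866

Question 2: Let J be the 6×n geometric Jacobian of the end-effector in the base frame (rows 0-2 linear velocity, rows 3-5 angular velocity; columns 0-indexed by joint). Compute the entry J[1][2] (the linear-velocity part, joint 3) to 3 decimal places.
axis z_2 = (0.5000,0.8660,0.0000); lever o_n−o_2 = (2.0670,4.5801,0.8660)
cross product → J_v[:, 2] = (0.7500,-0.4330,0.5000)
J_ω[:, 2] = z_2
entry J[1][2] = -0.4330

-0.433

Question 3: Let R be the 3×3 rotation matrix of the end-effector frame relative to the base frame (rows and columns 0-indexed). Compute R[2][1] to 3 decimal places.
0.866

End-effector y-axis (col 1 of R) = (-0.4330,0.2500,0.8660)
R[2][1] = 0.8660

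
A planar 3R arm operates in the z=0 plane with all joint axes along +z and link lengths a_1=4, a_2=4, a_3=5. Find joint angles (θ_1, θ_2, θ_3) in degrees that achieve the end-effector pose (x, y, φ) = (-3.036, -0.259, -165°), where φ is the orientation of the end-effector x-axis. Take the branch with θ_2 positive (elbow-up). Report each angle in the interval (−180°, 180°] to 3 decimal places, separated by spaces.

wrist centre = target − a_3·(cos φ, sin φ) = (1.7936, 1.0351)
cos θ_2 = (4.2885−4²−4²)/(2·4·4) = -0.8660; θ_2 = 149.9952° (elbow-up)
β = atan2(1.0351,1.7936) = 29.9890°; ψ = atan2(2.0003,0.5361) = 74.9976°
θ_1 = β − ψ = -45.0086°
θ_3 = φ − θ_1 − θ_2 = 90.0134° (wrapped to (-180°,180°])

-45.009 149.995 90.013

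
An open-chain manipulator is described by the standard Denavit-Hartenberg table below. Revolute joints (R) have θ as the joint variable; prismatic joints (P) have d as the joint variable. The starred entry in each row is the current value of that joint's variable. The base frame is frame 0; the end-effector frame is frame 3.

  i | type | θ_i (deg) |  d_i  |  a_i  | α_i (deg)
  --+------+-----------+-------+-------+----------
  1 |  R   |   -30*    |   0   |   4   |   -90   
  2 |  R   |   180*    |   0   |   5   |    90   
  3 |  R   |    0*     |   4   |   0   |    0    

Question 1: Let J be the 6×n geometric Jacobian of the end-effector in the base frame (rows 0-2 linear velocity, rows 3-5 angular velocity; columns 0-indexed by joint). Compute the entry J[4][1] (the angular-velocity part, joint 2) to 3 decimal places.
axis z_1 = (0.5000,0.8660,0.0000); lever o_n−o_1 = (-4.3301,2.5000,-4.0000)
cross product → J_v[:, 1] = (-3.4641,2.0000,5.0000)
J_ω[:, 1] = z_1
entry J[4][1] = 0.8660

0.866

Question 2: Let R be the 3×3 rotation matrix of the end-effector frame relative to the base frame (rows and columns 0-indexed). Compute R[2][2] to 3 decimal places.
End-effector z-axis (col 2 of R) = (0.0000,0.0000,-1.0000)
R[2][2] = -1.0000

-1.000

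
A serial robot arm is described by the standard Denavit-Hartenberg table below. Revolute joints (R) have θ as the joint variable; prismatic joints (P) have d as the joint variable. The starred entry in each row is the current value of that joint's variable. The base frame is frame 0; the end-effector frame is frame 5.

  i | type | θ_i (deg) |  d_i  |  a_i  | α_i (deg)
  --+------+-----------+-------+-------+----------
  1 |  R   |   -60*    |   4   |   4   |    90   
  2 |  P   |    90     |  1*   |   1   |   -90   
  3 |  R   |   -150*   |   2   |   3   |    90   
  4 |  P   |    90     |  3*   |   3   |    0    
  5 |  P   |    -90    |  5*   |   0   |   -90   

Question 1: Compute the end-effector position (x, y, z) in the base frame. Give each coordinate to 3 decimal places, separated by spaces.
3.335 3.080 -1.598

after link 1: o_1 = (2.0000, -3.4641, 4.0000)
after link 2: o_2 = (1.1340, -3.9641, 5.0000)
after link 3: o_3 = (-1.1651, -2.9821, 2.4019)
after link 4: o_4 = (-0.4151, 0.9151, 0.9019)
after link 5: o_5 = (3.3349, 3.0801, -1.5981)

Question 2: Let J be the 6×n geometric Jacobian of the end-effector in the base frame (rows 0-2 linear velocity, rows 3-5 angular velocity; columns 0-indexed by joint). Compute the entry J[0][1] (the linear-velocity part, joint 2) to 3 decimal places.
-0.866

prismatic axis z_1 = (-0.8660,-0.5000,0.0000)
J_v[:, 1] = z_1; J_ω[:, 1] = (0,0,0)
entry J[0][1] = -0.8660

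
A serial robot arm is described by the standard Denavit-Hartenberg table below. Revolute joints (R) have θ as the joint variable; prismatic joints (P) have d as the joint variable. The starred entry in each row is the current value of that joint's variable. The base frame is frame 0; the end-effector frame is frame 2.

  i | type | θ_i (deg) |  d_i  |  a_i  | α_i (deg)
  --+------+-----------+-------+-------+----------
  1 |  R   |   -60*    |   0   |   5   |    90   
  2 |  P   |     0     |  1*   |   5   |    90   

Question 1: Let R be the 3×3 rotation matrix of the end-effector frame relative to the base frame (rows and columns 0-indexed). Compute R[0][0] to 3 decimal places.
0.500

End-effector x-axis (col 0 of R) = (0.5000,-0.8660,0.0000)
R[0][0] = 0.5000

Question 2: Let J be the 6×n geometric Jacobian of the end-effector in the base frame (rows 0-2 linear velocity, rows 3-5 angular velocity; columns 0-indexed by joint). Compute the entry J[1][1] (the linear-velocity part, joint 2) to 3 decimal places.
-0.500

prismatic axis z_1 = (-0.8660,-0.5000,0.0000)
J_v[:, 1] = z_1; J_ω[:, 1] = (0,0,0)
entry J[1][1] = -0.5000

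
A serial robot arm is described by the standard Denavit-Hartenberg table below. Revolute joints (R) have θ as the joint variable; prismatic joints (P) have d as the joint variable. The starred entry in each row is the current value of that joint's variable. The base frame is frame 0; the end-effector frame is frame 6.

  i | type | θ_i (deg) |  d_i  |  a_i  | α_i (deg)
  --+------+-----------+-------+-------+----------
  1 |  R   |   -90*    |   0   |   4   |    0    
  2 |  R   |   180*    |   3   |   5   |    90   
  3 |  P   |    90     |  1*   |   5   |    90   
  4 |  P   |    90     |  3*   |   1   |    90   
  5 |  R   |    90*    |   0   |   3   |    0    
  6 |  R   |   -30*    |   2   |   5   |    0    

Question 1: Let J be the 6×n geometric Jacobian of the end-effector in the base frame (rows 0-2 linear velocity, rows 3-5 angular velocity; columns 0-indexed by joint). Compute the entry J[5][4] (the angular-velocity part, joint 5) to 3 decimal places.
1.000

axis z_4 = (-0.0000,0.0000,1.0000); lever o_n−o_4 = (2.5000,7.3301,2.0000)
cross product → J_v[:, 4] = (-7.3301,2.5000,-0.0000)
J_ω[:, 4] = z_4
entry J[5][4] = 1.0000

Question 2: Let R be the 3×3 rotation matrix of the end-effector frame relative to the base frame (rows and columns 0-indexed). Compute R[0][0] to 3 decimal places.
End-effector x-axis (col 0 of R) = (0.5000,0.8660,-0.0000)
R[0][0] = 0.5000

0.500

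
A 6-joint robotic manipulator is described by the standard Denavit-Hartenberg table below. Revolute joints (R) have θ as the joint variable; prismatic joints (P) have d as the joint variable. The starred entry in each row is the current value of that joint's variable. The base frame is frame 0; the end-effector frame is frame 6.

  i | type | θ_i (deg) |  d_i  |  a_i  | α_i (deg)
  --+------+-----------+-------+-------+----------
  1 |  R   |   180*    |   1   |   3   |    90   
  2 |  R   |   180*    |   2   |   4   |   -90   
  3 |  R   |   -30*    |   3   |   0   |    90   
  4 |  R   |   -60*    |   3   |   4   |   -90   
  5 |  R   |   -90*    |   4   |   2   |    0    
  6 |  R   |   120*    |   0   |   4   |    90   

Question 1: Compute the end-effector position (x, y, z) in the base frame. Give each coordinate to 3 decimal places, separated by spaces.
after link 1: o_1 = (-3.0000, 0.0000, 1.0000)
after link 2: o_2 = (1.0000, 2.0000, 1.0000)
after link 3: o_3 = (1.0000, 2.0000, -2.0000)
after link 4: o_4 = (1.2321, 5.5981, 1.4641)
after link 5: o_5 = (3.2321, 9.0622, -0.5359)
after link 6: o_6 = (5.7321, 8.1962, 2.4641)

5.732 8.196 2.464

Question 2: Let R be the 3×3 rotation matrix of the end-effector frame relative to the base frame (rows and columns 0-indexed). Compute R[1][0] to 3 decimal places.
End-effector x-axis (col 0 of R) = (0.6250,-0.2165,0.7500)
R[1][0] = -0.2165

-0.217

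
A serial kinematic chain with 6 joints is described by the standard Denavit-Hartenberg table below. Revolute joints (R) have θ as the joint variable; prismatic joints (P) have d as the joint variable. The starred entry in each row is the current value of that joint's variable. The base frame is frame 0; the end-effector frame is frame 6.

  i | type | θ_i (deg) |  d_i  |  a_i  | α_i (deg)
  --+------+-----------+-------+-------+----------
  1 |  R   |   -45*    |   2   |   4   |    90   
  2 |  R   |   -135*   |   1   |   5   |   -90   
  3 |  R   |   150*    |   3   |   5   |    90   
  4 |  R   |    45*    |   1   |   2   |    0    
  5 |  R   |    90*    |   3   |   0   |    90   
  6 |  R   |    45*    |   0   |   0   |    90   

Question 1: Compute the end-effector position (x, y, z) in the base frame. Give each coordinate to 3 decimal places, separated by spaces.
after link 1: o_1 = (2.8284, -2.8284, 2.0000)
after link 2: o_2 = (-0.3787, -1.0355, -1.5355)
after link 3: o_3 = (5.0542, -2.9328, -0.5950)
after link 4: o_4 = (7.2360, -2.8899, -1.0825)
after link 5: o_5 = (8.3231, -0.3028, -2.1432)
after link 6: o_6 = (8.3231, -0.3028, -2.1432)

8.323 -0.303 -2.143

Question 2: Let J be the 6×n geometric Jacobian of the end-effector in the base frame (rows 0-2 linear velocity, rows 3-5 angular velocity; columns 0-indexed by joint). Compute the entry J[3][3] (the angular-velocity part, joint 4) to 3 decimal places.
0.362

axis z_3 = (0.3624,0.8624,-0.3536); lever o_n−o_3 = (3.2690,2.6300,-1.5482)
cross product → J_v[:, 3] = (-0.4053,-0.5947,-1.8660)
J_ω[:, 3] = z_3
entry J[3][3] = 0.3624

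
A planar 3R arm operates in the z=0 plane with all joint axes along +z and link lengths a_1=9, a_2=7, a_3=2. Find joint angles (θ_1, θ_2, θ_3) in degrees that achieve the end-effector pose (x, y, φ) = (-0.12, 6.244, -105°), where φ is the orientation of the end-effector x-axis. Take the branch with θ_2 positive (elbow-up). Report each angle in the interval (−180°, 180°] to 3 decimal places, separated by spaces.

wrist centre = target − a_3·(cos φ, sin φ) = (0.3976, 8.1759)
cos θ_2 = (67.0027−9²−7²)/(2·9·7) = -0.5000; θ_2 = 119.9986° (elbow-up)
β = atan2(8.1759,0.3976) = 87.2156°; ψ = atan2(6.0623,5.5001) = 47.7833°
θ_1 = β − ψ = 39.4323°
θ_3 = φ − θ_1 − θ_2 = 95.5691° (wrapped to (-180°,180°])

39.432 119.999 95.569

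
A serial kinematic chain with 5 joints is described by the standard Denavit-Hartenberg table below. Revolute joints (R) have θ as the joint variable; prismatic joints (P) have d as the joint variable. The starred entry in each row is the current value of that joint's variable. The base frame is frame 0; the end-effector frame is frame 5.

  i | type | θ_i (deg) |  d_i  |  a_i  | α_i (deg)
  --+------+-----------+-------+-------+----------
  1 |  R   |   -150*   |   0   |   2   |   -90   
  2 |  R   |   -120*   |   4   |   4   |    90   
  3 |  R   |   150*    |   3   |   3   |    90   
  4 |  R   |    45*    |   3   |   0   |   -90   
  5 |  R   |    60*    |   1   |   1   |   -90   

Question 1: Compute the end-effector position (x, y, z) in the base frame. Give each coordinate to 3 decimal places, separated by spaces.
after link 1: o_1 = (-1.7321, -1.0000, 0.0000)
after link 2: o_2 = (2.0000, -3.4641, 3.4641)
after link 3: o_3 = (3.8750, -4.1136, -0.2859)
after link 4: o_4 = (5.8236, -5.9886, 1.0131)
after link 5: o_5 = (6.1007, -4.7584, 0.3730)

6.101 -4.758 0.373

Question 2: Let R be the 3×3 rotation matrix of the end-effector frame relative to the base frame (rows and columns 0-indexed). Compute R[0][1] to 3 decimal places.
End-effector y-axis (col 1 of R) = (-0.6187,-0.7655,-0.1768)
R[0][1] = -0.6187

-0.619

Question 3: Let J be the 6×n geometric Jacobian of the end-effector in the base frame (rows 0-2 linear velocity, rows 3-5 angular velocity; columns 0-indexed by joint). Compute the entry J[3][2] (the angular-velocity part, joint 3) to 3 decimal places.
axis z_2 = (0.7500,0.4330,-0.5000); lever o_n−o_2 = (4.1007,-1.2943,-3.0911)
cross product → J_v[:, 2] = (-1.9857,0.2680,-2.7464)
J_ω[:, 2] = z_2
entry J[3][2] = 0.7500

0.750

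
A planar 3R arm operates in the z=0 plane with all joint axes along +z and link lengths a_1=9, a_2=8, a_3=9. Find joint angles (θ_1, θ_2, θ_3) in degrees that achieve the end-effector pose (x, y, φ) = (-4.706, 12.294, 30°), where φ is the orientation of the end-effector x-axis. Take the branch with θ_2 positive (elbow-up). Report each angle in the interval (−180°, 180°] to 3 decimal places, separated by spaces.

120.002 59.999 -150.001

wrist centre = target − a_3·(cos φ, sin φ) = (-12.5002, 7.7940)
cos θ_2 = (217.0022−9²−8²)/(2·9·8) = 0.5000; θ_2 = 59.9990° (elbow-up)
β = atan2(7.7940,-12.5002) = 148.0561°; ψ = atan2(6.9281,13.0001) = 28.0544°
θ_1 = β − ψ = 120.0017°
θ_3 = φ − θ_1 − θ_2 = -150.0007° (wrapped to (-180°,180°])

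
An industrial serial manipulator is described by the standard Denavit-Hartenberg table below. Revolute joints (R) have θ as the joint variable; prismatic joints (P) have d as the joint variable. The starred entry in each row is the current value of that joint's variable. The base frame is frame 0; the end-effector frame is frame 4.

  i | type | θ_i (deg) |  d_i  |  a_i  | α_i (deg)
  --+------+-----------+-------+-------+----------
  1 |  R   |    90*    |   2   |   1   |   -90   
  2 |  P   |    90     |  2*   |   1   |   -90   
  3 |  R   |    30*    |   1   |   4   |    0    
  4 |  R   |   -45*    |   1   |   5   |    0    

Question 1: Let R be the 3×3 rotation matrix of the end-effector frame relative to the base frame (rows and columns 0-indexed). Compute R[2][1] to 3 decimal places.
End-effector y-axis (col 1 of R) = (0.9659,-0.0000,-0.2588)
R[2][1] = -0.2588

-0.259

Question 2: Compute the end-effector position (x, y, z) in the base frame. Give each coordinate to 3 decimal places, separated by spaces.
after link 1: o_1 = (0.0000, 1.0000, 2.0000)
after link 2: o_2 = (-2.0000, 1.0000, 1.0000)
after link 3: o_3 = (-0.0000, 0.0000, -2.4641)
after link 4: o_4 = (-1.2941, -1.0000, -7.2937)

-1.294 -1.000 -7.294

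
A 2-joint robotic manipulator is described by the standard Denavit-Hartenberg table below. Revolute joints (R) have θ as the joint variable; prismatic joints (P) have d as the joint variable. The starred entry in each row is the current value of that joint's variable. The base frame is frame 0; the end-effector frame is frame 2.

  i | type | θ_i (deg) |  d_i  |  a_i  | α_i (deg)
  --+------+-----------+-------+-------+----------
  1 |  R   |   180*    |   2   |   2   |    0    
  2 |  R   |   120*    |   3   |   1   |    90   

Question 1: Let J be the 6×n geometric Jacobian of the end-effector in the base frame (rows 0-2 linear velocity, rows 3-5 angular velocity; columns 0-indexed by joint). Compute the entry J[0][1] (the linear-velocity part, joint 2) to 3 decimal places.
0.866

axis z_1 = (0.0000,0.0000,1.0000); lever o_n−o_1 = (0.5000,-0.8660,3.0000)
cross product → J_v[:, 1] = (0.8660,0.5000,-0.0000)
J_ω[:, 1] = z_1
entry J[0][1] = 0.8660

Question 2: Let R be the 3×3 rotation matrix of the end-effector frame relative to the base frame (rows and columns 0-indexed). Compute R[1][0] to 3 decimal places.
End-effector x-axis (col 0 of R) = (0.5000,-0.8660,0.0000)
R[1][0] = -0.8660

-0.866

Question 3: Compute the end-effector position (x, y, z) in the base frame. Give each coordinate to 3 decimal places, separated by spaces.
-1.500 -0.866 5.000

after link 1: o_1 = (-2.0000, 0.0000, 2.0000)
after link 2: o_2 = (-1.5000, -0.8660, 5.0000)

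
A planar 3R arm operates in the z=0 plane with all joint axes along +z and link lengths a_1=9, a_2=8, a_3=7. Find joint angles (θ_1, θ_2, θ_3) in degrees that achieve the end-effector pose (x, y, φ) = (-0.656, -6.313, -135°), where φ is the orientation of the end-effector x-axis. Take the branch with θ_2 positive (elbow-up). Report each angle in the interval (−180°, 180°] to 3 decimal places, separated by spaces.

-80.232 149.998 155.234

wrist centre = target − a_3·(cos φ, sin φ) = (4.2937, -1.3633)
cos θ_2 = (20.2947−9²−8²)/(2·9·8) = -0.8660; θ_2 = 149.9981° (elbow-up)
β = atan2(-1.3633,4.2937) = -17.6145°; ψ = atan2(4.0002,2.0719) = 62.6180°
θ_1 = β − ψ = -80.2325°
θ_3 = φ − θ_1 − θ_2 = 155.2344° (wrapped to (-180°,180°])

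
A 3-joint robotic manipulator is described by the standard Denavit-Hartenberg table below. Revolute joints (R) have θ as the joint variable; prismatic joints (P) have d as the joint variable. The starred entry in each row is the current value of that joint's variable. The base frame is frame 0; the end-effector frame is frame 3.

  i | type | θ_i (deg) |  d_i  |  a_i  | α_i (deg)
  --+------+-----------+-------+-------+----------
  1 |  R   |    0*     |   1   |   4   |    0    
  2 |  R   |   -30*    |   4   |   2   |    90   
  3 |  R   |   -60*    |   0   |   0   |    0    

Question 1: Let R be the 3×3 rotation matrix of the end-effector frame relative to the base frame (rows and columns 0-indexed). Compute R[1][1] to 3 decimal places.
-0.433

End-effector y-axis (col 1 of R) = (0.7500,-0.4330,0.5000)
R[1][1] = -0.4330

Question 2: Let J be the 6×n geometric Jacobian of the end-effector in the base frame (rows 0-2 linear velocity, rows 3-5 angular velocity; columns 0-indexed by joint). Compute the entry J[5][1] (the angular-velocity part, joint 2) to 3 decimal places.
1.000

axis z_1 = (0.0000,0.0000,1.0000); lever o_n−o_1 = (1.7321,-1.0000,4.0000)
cross product → J_v[:, 1] = (1.0000,1.7321,-0.0000)
J_ω[:, 1] = z_1
entry J[5][1] = 1.0000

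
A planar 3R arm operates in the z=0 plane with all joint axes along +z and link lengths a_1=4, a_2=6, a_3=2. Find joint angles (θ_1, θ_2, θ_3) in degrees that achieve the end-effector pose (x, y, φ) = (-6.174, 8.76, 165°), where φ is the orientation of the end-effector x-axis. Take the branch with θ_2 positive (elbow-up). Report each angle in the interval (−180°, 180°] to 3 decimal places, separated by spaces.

wrist centre = target − a_3·(cos φ, sin φ) = (-4.2421, 8.2424)
cos θ_2 = (85.9324−4²−6²)/(2·4·6) = 0.7069; θ_2 = 45.0148° (elbow-up)
β = atan2(8.2424,-4.2421) = 117.2338°; ψ = atan2(4.2437,8.2415) = 27.2449°
θ_1 = β − ψ = 89.9890°
θ_3 = φ − θ_1 − θ_2 = 29.9962° (wrapped to (-180°,180°])

89.989 45.015 29.996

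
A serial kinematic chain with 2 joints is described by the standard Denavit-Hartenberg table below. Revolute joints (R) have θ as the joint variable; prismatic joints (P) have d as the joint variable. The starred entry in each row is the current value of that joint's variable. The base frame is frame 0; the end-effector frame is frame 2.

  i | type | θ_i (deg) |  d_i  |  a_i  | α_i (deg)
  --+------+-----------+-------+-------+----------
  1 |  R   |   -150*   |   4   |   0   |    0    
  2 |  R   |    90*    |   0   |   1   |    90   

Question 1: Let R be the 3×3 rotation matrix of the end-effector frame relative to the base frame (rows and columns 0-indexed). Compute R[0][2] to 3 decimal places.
End-effector z-axis (col 2 of R) = (-0.8660,-0.5000,0.0000)
R[0][2] = -0.8660

-0.866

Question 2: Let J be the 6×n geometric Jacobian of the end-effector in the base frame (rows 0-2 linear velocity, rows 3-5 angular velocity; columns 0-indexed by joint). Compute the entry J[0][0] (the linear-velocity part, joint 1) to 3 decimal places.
axis z_0 = ẑ; lever o_n−o_0 = (0.5000,-0.8660,4.0000)
cross product → J_v[:, 0] = (0.8660,0.5000,-0.0000)
J_ω[:, 0] = z_0
entry J[0][0] = 0.8660

0.866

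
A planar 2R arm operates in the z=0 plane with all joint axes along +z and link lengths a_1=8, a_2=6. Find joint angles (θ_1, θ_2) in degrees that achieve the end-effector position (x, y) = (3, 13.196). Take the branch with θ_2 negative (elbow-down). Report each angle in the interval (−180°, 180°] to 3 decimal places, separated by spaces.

cos θ_2 = (183.1344−8²−6²)/(2·8·6) = 0.8660; θ_2 = -30.0048° (elbow-down)
β = atan2(13.1960,3.0000) = 77.1920°; ψ = atan2(-3.0004,13.1959) = -12.8099°
θ_1 = β − ψ = 90.0019°

90.002 -30.005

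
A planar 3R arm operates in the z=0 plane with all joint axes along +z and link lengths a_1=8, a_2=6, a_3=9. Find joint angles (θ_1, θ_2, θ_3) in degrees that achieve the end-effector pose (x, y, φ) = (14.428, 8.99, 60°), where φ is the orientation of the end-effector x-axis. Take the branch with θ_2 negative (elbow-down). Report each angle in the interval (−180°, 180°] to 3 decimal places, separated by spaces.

43.739 -90.003 106.264

wrist centre = target − a_3·(cos φ, sin φ) = (9.9280, 1.1958)
cos θ_2 = (99.9951−8²−6²)/(2·8·6) = -0.0001; θ_2 = -90.0030° (elbow-down)
β = atan2(1.1958,9.9280) = 6.8679°; ψ = atan2(-6.0000,7.9997) = -36.8710°
θ_1 = β − ψ = 43.7388°
θ_3 = φ − θ_1 − θ_2 = 106.2641° (wrapped to (-180°,180°])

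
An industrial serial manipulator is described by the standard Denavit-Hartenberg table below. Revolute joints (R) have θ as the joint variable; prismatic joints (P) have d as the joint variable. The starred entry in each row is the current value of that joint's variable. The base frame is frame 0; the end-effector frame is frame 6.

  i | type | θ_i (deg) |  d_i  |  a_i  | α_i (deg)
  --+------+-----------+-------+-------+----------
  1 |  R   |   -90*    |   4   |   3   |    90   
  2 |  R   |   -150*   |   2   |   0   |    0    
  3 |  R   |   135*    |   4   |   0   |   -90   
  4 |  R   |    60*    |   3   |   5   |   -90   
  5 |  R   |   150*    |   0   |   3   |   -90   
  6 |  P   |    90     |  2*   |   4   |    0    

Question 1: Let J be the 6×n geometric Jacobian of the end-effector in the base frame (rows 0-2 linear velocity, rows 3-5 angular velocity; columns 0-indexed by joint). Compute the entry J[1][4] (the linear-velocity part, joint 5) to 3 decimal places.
-1.043

axis z_4 = (0.5000,0.8365,0.2241); lever o_n−o_4 = (-5.1160,-1.6684,-0.2068)
cross product → J_v[:, 4] = (0.2010,-1.0433,3.4454)
J_ω[:, 4] = z_4
entry J[1][4] = -1.0433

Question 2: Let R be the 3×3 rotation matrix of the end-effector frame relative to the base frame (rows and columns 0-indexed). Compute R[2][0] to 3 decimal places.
End-effector x-axis (col 0 of R) = (-0.5000,-0.8365,-0.2241)
R[2][0] = -0.2241

-0.224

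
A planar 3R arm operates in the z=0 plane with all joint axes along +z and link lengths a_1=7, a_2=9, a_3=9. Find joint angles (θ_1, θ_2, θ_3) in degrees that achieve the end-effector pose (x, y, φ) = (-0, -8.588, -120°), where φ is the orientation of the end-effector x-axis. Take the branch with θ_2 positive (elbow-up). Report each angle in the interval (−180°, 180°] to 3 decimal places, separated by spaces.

-110.014 150.001 -159.987

wrist centre = target − a_3·(cos φ, sin φ) = (4.5000, -0.7938)
cos θ_2 = (20.8801−7²−9²)/(2·7·9) = -0.8660; θ_2 = 150.0007° (elbow-up)
β = atan2(-0.7938,4.5000) = -10.0037°; ψ = atan2(4.4999,-0.7943) = 100.0102°
θ_1 = β − ψ = -110.0139°
θ_3 = φ − θ_1 − θ_2 = -159.9868° (wrapped to (-180°,180°])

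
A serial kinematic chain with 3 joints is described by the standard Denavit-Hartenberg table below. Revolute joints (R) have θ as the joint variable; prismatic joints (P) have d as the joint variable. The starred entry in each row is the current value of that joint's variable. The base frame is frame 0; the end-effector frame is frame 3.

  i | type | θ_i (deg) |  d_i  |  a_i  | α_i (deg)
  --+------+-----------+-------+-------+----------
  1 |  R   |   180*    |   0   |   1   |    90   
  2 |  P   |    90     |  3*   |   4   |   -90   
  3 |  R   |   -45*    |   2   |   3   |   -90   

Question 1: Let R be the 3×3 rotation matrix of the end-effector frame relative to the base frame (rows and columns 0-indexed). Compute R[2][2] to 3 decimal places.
End-effector z-axis (col 2 of R) = (-0.0000,-0.7071,0.7071)
R[2][2] = 0.7071

0.707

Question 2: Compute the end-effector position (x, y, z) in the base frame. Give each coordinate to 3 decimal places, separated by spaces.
after link 1: o_1 = (-1.0000, 0.0000, 0.0000)
after link 2: o_2 = (-1.0000, 3.0000, 4.0000)
after link 3: o_3 = (1.0000, 5.1213, 6.1213)

1.000 5.121 6.121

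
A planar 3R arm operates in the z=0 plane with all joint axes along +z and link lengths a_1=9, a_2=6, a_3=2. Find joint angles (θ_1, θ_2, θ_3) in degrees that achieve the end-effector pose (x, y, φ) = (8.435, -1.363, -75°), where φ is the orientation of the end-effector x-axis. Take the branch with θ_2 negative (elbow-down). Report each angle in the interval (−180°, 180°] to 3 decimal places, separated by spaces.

wrist centre = target − a_3·(cos φ, sin φ) = (7.9174, 0.5689)
cos θ_2 = (63.0082−9²−6²)/(2·9·6) = -0.4999; θ_2 = -119.9950° (elbow-down)
β = atan2(0.5689,7.9174) = 4.1096°; ψ = atan2(-5.1964,6.0005) = -40.8927°
θ_1 = β − ψ = 45.0022°
θ_3 = φ − θ_1 − θ_2 = -0.0073° (wrapped to (-180°,180°])

45.002 -119.995 -0.007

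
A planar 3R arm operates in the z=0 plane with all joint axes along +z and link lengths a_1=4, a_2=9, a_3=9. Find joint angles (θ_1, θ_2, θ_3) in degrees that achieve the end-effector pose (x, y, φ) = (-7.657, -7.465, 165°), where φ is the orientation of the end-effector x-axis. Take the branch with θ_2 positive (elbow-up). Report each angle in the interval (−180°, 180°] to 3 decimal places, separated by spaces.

wrist centre = target − a_3·(cos φ, sin φ) = (1.0363, -9.7944)
cos θ_2 = (97.0037−4²−9²)/(2·4·9) = 0.0001; θ_2 = 89.9971° (elbow-up)
β = atan2(-9.7944,1.0363) = -83.9601°; ψ = atan2(9.0000,4.0005) = 66.0351°
θ_1 = β − ψ = -149.9951°
θ_3 = φ − θ_1 − θ_2 = -135.0019° (wrapped to (-180°,180°])

-149.995 89.997 -135.002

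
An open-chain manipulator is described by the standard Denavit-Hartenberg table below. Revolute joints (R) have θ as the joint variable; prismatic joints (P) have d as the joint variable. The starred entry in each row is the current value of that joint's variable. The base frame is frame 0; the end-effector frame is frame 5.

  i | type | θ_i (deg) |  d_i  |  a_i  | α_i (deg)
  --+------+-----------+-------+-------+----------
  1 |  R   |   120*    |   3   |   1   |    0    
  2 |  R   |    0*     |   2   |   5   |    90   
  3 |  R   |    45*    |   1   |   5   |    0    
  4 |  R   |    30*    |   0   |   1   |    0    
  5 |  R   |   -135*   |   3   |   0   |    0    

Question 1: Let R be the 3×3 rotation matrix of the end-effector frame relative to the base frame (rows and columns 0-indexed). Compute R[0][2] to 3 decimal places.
0.866

End-effector z-axis (col 2 of R) = (0.8660,0.5000,0.0000)
R[0][2] = 0.8660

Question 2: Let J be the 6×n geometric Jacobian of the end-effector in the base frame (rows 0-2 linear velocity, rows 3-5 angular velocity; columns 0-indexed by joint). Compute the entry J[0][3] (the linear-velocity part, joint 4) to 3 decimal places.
0.483

axis z_3 = (0.8660,0.5000,0.0000); lever o_n−o_3 = (2.4687,1.7241,0.9659)
cross product → J_v[:, 3] = (0.4830,-0.8365,0.2588)
J_ω[:, 3] = z_3
entry J[0][3] = 0.4830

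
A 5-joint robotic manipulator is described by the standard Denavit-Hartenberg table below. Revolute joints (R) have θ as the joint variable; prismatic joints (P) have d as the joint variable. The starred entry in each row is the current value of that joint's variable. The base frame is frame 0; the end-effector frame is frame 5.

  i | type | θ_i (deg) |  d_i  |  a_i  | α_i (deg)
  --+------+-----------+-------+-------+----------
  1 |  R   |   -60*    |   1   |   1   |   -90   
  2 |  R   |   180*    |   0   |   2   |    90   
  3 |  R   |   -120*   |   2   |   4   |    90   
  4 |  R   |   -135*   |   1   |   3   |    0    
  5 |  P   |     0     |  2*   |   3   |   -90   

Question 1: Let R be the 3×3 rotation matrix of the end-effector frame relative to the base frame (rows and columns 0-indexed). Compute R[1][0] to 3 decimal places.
End-effector x-axis (col 0 of R) = (0.3536,0.6124,0.7071)
R[1][0] = 0.6124

0.612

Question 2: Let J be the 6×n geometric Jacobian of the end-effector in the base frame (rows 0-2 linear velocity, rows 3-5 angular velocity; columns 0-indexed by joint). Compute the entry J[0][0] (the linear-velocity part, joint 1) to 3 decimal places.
axis z_0 = ẑ; lever o_n−o_0 = (2.2194,-0.4238,3.2426)
cross product → J_v[:, 0] = (0.4238,2.2194,-0.0000)
J_ω[:, 0] = z_0
entry J[0][0] = 0.4238

0.424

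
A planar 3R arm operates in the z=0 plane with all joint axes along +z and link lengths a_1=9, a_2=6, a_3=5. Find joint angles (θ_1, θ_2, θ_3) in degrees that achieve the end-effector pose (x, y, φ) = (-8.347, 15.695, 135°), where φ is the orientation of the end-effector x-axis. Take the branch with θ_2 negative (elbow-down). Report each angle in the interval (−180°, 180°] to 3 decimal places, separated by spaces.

135.001 -59.998 59.997

wrist centre = target − a_3·(cos φ, sin φ) = (-4.8115, 12.1595)
cos θ_2 = (171.0028−9²−6²)/(2·9·6) = 0.5000; θ_2 = -59.9983° (elbow-down)
β = atan2(12.1595,-4.8115) = 111.5886°; ψ = atan2(-5.1961,12.0002) = -23.4126°
θ_1 = β − ψ = 135.0012°
θ_3 = φ − θ_1 − θ_2 = 59.9971° (wrapped to (-180°,180°])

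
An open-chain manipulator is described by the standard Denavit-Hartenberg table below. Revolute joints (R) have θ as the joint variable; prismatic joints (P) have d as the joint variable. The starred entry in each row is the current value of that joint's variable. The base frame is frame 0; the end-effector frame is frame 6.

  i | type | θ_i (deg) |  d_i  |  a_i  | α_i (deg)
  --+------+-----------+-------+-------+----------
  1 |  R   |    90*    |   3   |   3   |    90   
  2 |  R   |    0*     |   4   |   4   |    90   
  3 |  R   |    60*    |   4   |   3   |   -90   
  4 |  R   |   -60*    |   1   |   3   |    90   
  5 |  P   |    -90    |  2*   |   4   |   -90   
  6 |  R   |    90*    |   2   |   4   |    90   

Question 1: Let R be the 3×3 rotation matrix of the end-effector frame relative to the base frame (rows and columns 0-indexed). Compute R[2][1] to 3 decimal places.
End-effector y-axis (col 1 of R) = (0.4330,0.2500,-0.8660)
R[2][1] = -0.8660

-0.866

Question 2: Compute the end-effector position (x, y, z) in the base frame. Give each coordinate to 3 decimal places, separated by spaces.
8.763 13.214 -4.330

after link 1: o_1 = (0.0000, 3.0000, 3.0000)
after link 2: o_2 = (4.0000, 7.0000, 3.0000)
after link 3: o_3 = (6.5981, 8.5000, -1.0000)
after link 4: o_4 = (8.3971, 8.3840, -3.5981)
after link 5: o_5 = (4.8971, 10.9821, -4.5981)
after link 6: o_6 = (8.7631, 13.2141, -4.3301)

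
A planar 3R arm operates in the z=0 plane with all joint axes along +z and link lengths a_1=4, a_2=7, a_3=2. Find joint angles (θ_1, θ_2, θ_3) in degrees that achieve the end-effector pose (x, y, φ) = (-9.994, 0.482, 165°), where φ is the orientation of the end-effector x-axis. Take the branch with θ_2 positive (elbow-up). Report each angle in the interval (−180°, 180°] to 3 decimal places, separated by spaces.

wrist centre = target − a_3·(cos φ, sin φ) = (-8.0621, -0.0356)
cos θ_2 = (64.9995−4²−7²)/(2·4·7) = -0.0000; θ_2 = 90.0005° (elbow-up)
β = atan2(-0.0356,-8.0621) = -179.7467°; ψ = atan2(7.0000,3.9999) = 60.2555°
θ_1 = β − ψ = -240.0022°
θ_3 = φ − θ_1 − θ_2 = -44.9983° (wrapped to (-180°,180°])

119.998 90.001 -44.998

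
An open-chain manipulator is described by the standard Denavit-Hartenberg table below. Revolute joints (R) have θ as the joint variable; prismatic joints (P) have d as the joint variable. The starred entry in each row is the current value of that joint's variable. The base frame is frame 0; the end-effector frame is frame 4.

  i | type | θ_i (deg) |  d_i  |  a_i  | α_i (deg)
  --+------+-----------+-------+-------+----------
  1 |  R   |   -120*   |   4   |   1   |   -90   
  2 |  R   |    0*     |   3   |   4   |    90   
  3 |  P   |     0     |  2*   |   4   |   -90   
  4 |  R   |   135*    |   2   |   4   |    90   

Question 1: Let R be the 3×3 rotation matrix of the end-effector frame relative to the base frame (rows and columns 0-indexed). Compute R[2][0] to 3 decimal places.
End-effector x-axis (col 0 of R) = (0.3536,0.6124,-0.7071)
R[2][0] = -0.7071

-0.707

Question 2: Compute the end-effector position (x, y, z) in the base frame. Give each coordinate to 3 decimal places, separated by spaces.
after link 1: o_1 = (-0.5000, -0.8660, 4.0000)
after link 2: o_2 = (0.0981, -5.8301, 4.0000)
after link 3: o_3 = (-1.9019, -9.2942, 6.0000)
after link 4: o_4 = (1.2443, -7.8447, 3.1716)

1.244 -7.845 3.172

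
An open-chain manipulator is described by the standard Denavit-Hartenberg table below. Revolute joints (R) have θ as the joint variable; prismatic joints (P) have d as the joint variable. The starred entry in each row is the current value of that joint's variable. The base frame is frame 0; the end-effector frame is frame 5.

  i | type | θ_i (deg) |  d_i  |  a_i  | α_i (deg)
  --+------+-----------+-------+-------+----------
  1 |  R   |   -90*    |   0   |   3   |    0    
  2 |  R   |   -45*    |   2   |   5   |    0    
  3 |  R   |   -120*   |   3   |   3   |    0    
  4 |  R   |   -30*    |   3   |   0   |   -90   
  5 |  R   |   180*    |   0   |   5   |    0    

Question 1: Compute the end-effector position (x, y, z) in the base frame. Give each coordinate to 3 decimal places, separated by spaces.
-5.606 -8.467 8.000

after link 1: o_1 = (0.0000, -3.0000, 0.0000)
after link 2: o_2 = (-3.5355, -6.5355, 2.0000)
after link 3: o_3 = (-4.3120, -3.6378, 5.0000)
after link 4: o_4 = (-4.3120, -3.6378, 8.0000)
after link 5: o_5 = (-5.6061, -8.4674, 8.0000)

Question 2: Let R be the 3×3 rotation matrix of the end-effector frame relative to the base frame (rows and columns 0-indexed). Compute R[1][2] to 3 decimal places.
End-effector z-axis (col 2 of R) = (-0.9659,0.2588,0.0000)
R[1][2] = 0.2588

0.259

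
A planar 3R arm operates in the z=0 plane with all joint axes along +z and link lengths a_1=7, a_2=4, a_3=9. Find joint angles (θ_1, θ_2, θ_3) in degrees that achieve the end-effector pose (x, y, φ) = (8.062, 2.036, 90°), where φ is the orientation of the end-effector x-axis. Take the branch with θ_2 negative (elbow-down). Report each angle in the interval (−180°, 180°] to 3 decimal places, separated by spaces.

-29.997 -30.009 150.006

wrist centre = target − a_3·(cos φ, sin φ) = (8.0620, -6.9640)
cos θ_2 = (113.4931−7²−4²)/(2·7·4) = 0.8659; θ_2 = -30.0088° (elbow-down)
β = atan2(-6.9640,8.0620) = -40.8206°; ψ = atan2(-2.0005,10.4638) = -10.8235°
θ_1 = β − ψ = -29.9971°
θ_3 = φ − θ_1 − θ_2 = 150.0059° (wrapped to (-180°,180°])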